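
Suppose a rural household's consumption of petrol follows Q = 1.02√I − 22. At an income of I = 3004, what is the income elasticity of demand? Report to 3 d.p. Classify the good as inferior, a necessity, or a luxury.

At I = 3004: Q = 33.905.
dQ/dI = 1.02/(2√I) = 0.00930508 at this income.
η = (dQ/dI)·(I/Q) = 0.00930508 × (3004/33.905) = 0.824.
Since 0 < η < 1, the good is a necessity.

0.824 (necessity)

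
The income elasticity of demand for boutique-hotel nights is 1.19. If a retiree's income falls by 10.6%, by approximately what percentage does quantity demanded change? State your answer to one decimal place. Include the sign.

-12.6%

%ΔQ ≈ η × %ΔI = 1.19 × (-10.6%) = -12.6%.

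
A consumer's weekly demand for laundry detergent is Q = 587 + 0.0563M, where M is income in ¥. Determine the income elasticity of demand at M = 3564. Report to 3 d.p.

0.255

At M = 3564: Q = 787.653.
dQ/dM = 0.0563.
η = (dQ/dM)·(M/Q) = 0.0563 × (3564/787.653) = 0.255.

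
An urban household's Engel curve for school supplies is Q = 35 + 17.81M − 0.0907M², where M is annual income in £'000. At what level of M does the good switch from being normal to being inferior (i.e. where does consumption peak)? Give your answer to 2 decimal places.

98.18

dQ/dM = 17.81 − 0.1814M.
The good is inferior where dQ/dM < 0. Setting dQ/dM = 0 gives M = 17.81 / 0.1814 = 98.18.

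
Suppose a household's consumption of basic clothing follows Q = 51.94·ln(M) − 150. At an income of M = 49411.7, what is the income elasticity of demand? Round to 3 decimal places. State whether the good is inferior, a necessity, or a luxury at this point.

0.126 (necessity)

At M = 49411.7: Q = 411.365.
dQ/dM = 51.94/M = 0.00105117 at this income.
η = (dQ/dM)·(M/Q) = 0.00105117 × (49411.7/411.365) = 0.126.
Since 0 < η < 1, the good is a necessity.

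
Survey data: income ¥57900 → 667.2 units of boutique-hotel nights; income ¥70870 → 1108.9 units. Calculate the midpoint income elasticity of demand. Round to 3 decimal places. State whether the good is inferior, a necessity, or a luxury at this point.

ΔQ = 1108.9 − 667.2 = 441.7; midpoint Q̄ = (667.2 + 1108.9)/2 = 888.05.
ΔI = 70870 − 57900 = 12970; midpoint Ī = (57900 + 70870)/2 = 64385.
η = (ΔQ/Q̄) ÷ (ΔI/Ī) = (441.7/888.05) ÷ (12970/64385) = 2.469.
η > 1 ⇒ luxury.

2.469 (luxury)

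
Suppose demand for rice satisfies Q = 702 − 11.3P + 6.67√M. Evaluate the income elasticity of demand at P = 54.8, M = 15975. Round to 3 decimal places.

0.455

At P = 54.8, M = 15975: Q = 925.796.
Holding P constant, ∂Q/∂M = 6.67/(2√M) = 0.0263861.
η_M = (∂Q/∂M)·(M/Q) = 0.0263861 × (15975/925.796) = 0.455.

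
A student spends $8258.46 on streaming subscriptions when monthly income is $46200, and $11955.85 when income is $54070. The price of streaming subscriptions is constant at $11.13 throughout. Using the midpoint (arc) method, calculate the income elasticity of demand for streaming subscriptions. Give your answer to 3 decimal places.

With a constant price, Q₁ = 8258.46/11.13 = 742.000 and Q₂ = 11955.85/11.13 = 1074.200 (equivalently, work directly with expenditure since P cancels).
Midpoint %ΔQ = (11955.85 − 8258.46)/10107.15 = 0.36582; midpoint %ΔI = (54070 − 46200)/50135 = 0.15698.
η = 0.36582 / 0.15698 = 2.330.

2.330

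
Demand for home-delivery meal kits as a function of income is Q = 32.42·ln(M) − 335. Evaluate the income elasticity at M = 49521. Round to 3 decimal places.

2.096

At M = 49521: Q = 15.465.
dQ/dM = 32.42/M = 0.000654672 at this income.
η = (dQ/dM)·(M/Q) = 0.000654672 × (49521/15.465) = 2.096.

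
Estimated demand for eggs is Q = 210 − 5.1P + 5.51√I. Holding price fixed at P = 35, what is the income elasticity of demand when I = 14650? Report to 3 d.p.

At P = 35, I = 14650: Q = 698.415.
Holding P constant, ∂Q/∂I = 5.51/(2√I) = 0.0227616.
η_I = (∂Q/∂I)·(I/Q) = 0.0227616 × (14650/698.415) = 0.477.

0.477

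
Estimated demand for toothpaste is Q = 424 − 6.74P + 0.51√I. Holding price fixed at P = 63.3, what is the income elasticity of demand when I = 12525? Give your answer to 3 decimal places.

0.524

At P = 63.3, I = 12525: Q = 54.435.
Holding P constant, ∂Q/∂I = 0.51/(2√I) = 0.00227851.
η_I = (∂Q/∂I)·(I/Q) = 0.00227851 × (12525/54.435) = 0.524.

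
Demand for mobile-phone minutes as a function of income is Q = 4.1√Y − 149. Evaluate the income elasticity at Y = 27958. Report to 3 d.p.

At Y = 27958: Q = 536.546.
dQ/dY = 4.1/(2√Y) = 0.0122603 at this income.
η = (dQ/dY)·(Y/Q) = 0.0122603 × (27958/536.546) = 0.639.

0.639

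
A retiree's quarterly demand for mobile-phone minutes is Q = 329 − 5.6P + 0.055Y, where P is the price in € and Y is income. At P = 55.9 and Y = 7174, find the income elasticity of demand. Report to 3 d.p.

At P = 55.9, Y = 7174: Q = 410.530.
Holding P constant, ∂Q/∂Y = 0.055.
η_Y = (∂Q/∂Y)·(Y/Q) = 0.055 × (7174/410.530) = 0.961.

0.961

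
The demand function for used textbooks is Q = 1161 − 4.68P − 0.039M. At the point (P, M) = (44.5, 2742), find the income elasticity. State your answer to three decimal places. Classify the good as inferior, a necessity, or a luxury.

-0.126 (inferior good)

At P = 44.5, M = 2742: Q = 845.802.
Holding P constant, ∂Q/∂M = −0.039.
η_M = (∂Q/∂M)·(M/Q) = -0.039 × (2742/845.802) = -0.126.
Since η < 0, this is an inferior good.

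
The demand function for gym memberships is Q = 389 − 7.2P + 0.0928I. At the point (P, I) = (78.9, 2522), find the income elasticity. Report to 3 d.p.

At P = 78.9, I = 2522: Q = 54.962.
Holding P constant, ∂Q/∂I = 0.0928.
η_I = (∂Q/∂I)·(I/Q) = 0.0928 × (2522/54.962) = 4.258.

4.258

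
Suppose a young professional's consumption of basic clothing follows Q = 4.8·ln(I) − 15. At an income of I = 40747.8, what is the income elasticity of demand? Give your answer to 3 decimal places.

0.134

At I = 40747.8: Q = 35.953.
dQ/dI = 4.8/I = 0.000117798 at this income.
η = (dQ/dI)·(I/Q) = 0.000117798 × (40747.8/35.953) = 0.134.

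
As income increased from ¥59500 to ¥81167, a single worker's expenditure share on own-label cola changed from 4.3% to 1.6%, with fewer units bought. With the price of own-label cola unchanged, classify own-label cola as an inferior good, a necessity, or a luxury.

inferior good

Quantity demanded falls as income rises, so η < 0.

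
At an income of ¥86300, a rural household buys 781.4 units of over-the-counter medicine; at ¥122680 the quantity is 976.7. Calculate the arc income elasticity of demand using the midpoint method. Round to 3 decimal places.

0.638

ΔQ = 976.7 − 781.4 = 195.3; midpoint Q̄ = (781.4 + 976.7)/2 = 879.05.
ΔI = 122680 − 86300 = 36380; midpoint Ī = (86300 + 122680)/2 = 104490.
η = (ΔQ/Q̄) ÷ (ΔI/Ī) = (195.3/879.05) ÷ (36380/104490) = 0.638.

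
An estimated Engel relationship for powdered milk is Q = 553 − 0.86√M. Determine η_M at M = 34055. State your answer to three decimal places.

At M = 34055: Q = 394.296.
dQ/dM = -0.86/(2√M) = -0.00233012 at this income.
η = (dQ/dM)·(M/Q) = -0.00233012 × (34055/394.296) = -0.201.

-0.201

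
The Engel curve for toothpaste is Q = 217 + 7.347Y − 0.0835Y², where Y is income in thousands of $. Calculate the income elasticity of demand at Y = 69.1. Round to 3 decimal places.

At Y = 69.1: Q = 325.9811.
dQ/dY = 7.347 − 0.167Y = -4.19270.
η = (dQ/dY)·(Y/Q) = -4.19270 × (69.1/325.9811) = -0.889.

-0.889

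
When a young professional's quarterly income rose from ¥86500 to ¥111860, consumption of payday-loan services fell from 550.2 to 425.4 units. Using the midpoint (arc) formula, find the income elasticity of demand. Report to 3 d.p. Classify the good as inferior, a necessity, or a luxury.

-1.001 (inferior good)

ΔQ = 425.4 − 550.2 = -124.8; midpoint Q̄ = (550.2 + 425.4)/2 = 487.8.
ΔI = 111860 − 86500 = 25360; midpoint Ī = (86500 + 111860)/2 = 99180.
η = (ΔQ/Q̄) ÷ (ΔI/Ī) = (-124.8/487.8) ÷ (25360/99180) = -1.001.
η < 0 ⇒ inferior good.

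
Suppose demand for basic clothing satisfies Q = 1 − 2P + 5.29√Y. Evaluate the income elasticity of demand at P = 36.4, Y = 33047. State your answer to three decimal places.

At P = 36.4, Y = 33047: Q = 889.860.
Holding P constant, ∂Q/∂Y = 5.29/(2√Y) = 0.0145499.
η_Y = (∂Q/∂Y)·(Y/Q) = 0.0145499 × (33047/889.860) = 0.540.

0.540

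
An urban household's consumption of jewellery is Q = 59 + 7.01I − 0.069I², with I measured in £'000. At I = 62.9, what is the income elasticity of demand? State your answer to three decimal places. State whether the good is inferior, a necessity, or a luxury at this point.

At I = 62.9: Q = 226.9367.
dQ/dI = 7.01 − 0.138I = -1.67020.
η = (dQ/dI)·(I/Q) = -1.67020 × (62.9/226.9367) = -0.463.
η < 0 ⇒ inferior good.

-0.463 (inferior good)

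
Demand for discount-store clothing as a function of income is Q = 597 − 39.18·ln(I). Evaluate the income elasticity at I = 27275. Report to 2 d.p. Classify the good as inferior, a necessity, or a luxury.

-0.20 (inferior good)

At I = 27275: Q = 196.826.
dQ/dI = -39.18/I = -0.00143648 at this income.
η = (dQ/dI)·(I/Q) = -0.00143648 × (27275/196.826) = -0.20.
Since η < 0, the good is an inferior good.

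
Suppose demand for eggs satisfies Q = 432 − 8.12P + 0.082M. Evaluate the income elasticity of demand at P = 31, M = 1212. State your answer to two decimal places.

0.36

At P = 31, M = 1212: Q = 279.664.
Holding P constant, ∂Q/∂M = 0.082.
η_M = (∂Q/∂M)·(M/Q) = 0.082 × (1212/279.664) = 0.36.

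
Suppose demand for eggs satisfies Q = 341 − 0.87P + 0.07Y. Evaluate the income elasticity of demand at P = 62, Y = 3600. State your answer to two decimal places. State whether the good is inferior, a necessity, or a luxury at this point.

At P = 62, Y = 3600: Q = 539.060.
Holding P constant, ∂Q/∂Y = 0.07.
η_Y = (∂Q/∂Y)·(Y/Q) = 0.07 × (3600/539.060) = 0.47.
Since 0 < η < 1, this is a necessity.

0.47 (necessity)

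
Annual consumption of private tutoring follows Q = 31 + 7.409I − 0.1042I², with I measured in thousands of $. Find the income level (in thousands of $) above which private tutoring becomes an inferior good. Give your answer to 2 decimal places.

dQ/dI = 7.409 − 0.2084I.
The good is inferior where dQ/dI < 0. Setting dQ/dI = 0 gives I = 7.409 / 0.2084 = 35.55.

35.55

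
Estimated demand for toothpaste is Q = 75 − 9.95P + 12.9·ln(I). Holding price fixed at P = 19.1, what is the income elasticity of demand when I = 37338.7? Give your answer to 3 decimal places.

At P = 19.1, I = 37338.7: Q = 20.763.
Holding P constant, ∂Q/∂I = 12.9/I = 0.000345486.
η_I = (∂Q/∂I)·(I/Q) = 0.000345486 × (37338.7/20.763) = 0.621.

0.621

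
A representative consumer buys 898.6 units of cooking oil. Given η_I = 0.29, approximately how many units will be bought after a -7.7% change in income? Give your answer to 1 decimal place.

878.5

%ΔQ ≈ η × %ΔI = 0.29 × (-7.7%) = -2.233%.
New Q ≈ 898.6 × (1 − 0.02233) = 878.5.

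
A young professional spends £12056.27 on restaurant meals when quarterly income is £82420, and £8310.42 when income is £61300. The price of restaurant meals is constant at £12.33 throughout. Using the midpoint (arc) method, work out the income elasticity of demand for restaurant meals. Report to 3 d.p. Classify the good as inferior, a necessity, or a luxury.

With a constant price, Q₁ = 12056.27/12.33 = 977.800 and Q₂ = 8310.42/12.33 = 674.000 (equivalently, work directly with expenditure since P cancels).
Midpoint %ΔQ = (8310.42 − 12056.27)/10183.35 = -0.36784; midpoint %ΔI = (61300 − 82420)/71860 = -0.29390.
η = -0.36784 / -0.29390 = 1.252.
η > 1 ⇒ luxury.

1.252 (luxury)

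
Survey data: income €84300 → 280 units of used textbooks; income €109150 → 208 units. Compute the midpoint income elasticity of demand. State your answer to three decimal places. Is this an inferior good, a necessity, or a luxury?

ΔQ = 208 − 280 = -72; midpoint Q̄ = (280 + 208)/2 = 244.
ΔI = 109150 − 84300 = 24850; midpoint Ī = (84300 + 109150)/2 = 96725.
η = (ΔQ/Q̄) ÷ (ΔI/Ī) = (-72/244) ÷ (24850/96725) = -1.149.
η < 0 ⇒ inferior good.

-1.149 (inferior good)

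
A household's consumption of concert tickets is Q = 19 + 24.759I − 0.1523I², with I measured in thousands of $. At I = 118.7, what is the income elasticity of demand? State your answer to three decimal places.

-1.666

At I = 118.7: Q = 812.0335.
dQ/dI = 24.759 − 0.3046I = -11.39702.
η = (dQ/dI)·(I/Q) = -11.39702 × (118.7/812.0335) = -1.666.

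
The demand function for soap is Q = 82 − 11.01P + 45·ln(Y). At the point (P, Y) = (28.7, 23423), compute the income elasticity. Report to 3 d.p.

0.206

At P = 28.7, Y = 23423: Q = 218.779.
Holding P constant, ∂Q/∂Y = 45/Y = 0.00192119.
η_Y = (∂Q/∂Y)·(Y/Q) = 0.00192119 × (23423/218.779) = 0.206.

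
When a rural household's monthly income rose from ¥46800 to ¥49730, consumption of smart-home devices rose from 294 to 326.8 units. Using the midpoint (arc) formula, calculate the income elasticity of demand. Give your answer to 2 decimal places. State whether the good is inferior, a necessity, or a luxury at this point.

ΔQ = 326.8 − 294 = 32.8; midpoint Q̄ = (294 + 326.8)/2 = 310.4.
ΔI = 49730 − 46800 = 2930; midpoint Ī = (46800 + 49730)/2 = 48265.
η = (ΔQ/Q̄) ÷ (ΔI/Ī) = (32.8/310.4) ÷ (2930/48265) = 1.74.
η > 1 ⇒ luxury.

1.74 (luxury)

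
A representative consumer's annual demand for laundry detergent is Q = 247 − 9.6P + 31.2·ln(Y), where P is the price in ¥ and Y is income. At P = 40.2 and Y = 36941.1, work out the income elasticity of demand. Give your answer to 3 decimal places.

0.165

At P = 40.2, Y = 36941.1: Q = 189.213.
Holding P constant, ∂Q/∂Y = 31.2/Y = 0.000844588.
η_Y = (∂Q/∂Y)·(Y/Q) = 0.000844588 × (36941.1/189.213) = 0.165.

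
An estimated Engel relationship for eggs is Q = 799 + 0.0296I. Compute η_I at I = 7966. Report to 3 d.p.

0.228

At I = 7966: Q = 1034.794.
dQ/dI = 0.0296.
η = (dQ/dI)·(I/Q) = 0.0296 × (7966/1034.794) = 0.228.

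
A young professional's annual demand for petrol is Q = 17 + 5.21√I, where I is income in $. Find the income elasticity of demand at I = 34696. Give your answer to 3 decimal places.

0.491

At I = 34696: Q = 987.460.
dQ/dI = 5.21/(2√I) = 0.0139852 at this income.
η = (dQ/dI)·(I/Q) = 0.0139852 × (34696/987.460) = 0.491.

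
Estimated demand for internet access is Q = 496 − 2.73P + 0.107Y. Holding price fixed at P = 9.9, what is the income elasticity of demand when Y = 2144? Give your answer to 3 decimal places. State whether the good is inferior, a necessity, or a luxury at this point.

At P = 9.9, Y = 2144: Q = 698.381.
Holding P constant, ∂Q/∂Y = 0.107.
η_Y = (∂Q/∂Y)·(Y/Q) = 0.107 × (2144/698.381) = 0.328.
Since 0 < η < 1, this is a necessity.

0.328 (necessity)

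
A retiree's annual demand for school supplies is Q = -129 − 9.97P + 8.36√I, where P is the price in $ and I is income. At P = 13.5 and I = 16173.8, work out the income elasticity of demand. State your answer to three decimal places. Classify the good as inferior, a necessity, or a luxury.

At P = 13.5, I = 16173.8: Q = 799.598.
Holding P constant, ∂Q/∂I = 8.36/(2√I) = 0.0328678.
η_I = (∂Q/∂I)·(I/Q) = 0.0328678 × (16173.8/799.598) = 0.665.
Since 0 < η < 1, this is a necessity.

0.665 (necessity)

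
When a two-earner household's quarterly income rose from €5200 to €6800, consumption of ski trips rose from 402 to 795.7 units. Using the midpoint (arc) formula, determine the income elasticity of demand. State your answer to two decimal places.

2.47

ΔQ = 795.7 − 402 = 393.7; midpoint Q̄ = (402 + 795.7)/2 = 598.85.
ΔI = 6800 − 5200 = 1600; midpoint Ī = (5200 + 6800)/2 = 6000.
η = (ΔQ/Q̄) ÷ (ΔI/Ī) = (393.7/598.85) ÷ (1600/6000) = 2.47.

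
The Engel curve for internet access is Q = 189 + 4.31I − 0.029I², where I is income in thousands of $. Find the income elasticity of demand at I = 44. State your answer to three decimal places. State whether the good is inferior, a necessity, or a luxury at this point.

0.240 (necessity)

At I = 44: Q = 322.4960.
dQ/dI = 4.31 − 0.058I = 1.75800.
η = (dQ/dI)·(I/Q) = 1.75800 × (44/322.4960) = 0.240.
0 < η < 1 ⇒ necessity.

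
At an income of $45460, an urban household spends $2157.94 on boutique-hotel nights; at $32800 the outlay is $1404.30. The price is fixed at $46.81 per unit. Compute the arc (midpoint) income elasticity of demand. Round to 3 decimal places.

1.308

With a constant price, Q₁ = 2157.94/46.81 = 46.100 and Q₂ = 1404.30/46.81 = 30.000 (equivalently, work directly with expenditure since P cancels).
Midpoint %ΔQ = (1404.30 − 2157.94)/1781.12 = -0.42313; midpoint %ΔI = (32800 − 45460)/39130 = -0.32354.
η = -0.42313 / -0.32354 = 1.308.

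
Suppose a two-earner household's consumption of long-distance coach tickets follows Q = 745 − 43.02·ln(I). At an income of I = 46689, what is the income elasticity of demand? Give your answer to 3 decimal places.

At I = 46689: Q = 282.481.
dQ/dI = -43.02/I = -0.000921416 at this income.
η = (dQ/dI)·(I/Q) = -0.000921416 × (46689/282.481) = -0.152.

-0.152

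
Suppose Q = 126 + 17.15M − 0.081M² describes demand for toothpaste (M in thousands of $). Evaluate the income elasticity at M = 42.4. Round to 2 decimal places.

0.62

At M = 42.4: Q = 707.5414.
dQ/dM = 17.15 − 0.162M = 10.28120.
η = (dQ/dM)·(M/Q) = 10.28120 × (42.4/707.5414) = 0.62.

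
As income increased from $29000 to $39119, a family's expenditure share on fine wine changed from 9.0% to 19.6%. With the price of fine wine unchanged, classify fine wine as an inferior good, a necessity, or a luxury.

luxury

The budget share rises as income rises, so η > 1.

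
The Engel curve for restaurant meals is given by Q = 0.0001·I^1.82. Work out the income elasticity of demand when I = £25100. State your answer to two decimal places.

For Q = A·I^β the income elasticity is constant and equal to β.
Here β = 1.82, so η = 1.82.

1.82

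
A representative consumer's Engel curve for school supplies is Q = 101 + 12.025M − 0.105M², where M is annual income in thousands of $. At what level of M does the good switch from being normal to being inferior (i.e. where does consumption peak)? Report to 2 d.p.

dQ/dM = 12.025 − 0.21M.
The good is inferior where dQ/dM < 0. Setting dQ/dM = 0 gives M = 12.025 / 0.21 = 57.26.

57.26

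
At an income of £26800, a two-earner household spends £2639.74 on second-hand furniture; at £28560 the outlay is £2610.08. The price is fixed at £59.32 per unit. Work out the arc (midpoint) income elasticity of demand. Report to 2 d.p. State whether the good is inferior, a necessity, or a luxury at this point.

With a constant price, Q₁ = 2639.74/59.32 = 44.500 and Q₂ = 2610.08/59.32 = 44.000 (equivalently, work directly with expenditure since P cancels).
Midpoint %ΔQ = (2610.08 − 2639.74)/2624.91 = -0.01130; midpoint %ΔI = (28560 − 26800)/27680 = 0.06358.
η = -0.01130 / 0.06358 = -0.18.
η < 0 ⇒ inferior good.

-0.18 (inferior good)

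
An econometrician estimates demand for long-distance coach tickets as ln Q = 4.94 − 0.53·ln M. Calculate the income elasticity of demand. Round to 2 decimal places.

In a log-linear demand, the coefficient on ln M is the income elasticity.
So η = -0.53.

-0.53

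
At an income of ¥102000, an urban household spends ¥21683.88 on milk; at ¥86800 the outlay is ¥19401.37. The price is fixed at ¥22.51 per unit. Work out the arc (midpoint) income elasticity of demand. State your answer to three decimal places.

With a constant price, Q₁ = 21683.88/22.51 = 963.300 and Q₂ = 19401.37/22.51 = 861.900 (equivalently, work directly with expenditure since P cancels).
Midpoint %ΔQ = (19401.37 − 21683.88)/20542.63 = -0.11111; midpoint %ΔI = (86800 − 102000)/94400 = -0.16102.
η = -0.11111 / -0.16102 = 0.690.

0.690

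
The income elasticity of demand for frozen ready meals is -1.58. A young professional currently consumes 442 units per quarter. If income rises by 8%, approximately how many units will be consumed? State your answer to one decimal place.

386.1

%ΔQ ≈ η × %ΔI = -1.58 × 8% = -12.64%.
New Q ≈ 442 × (1 − 0.1264) = 386.1.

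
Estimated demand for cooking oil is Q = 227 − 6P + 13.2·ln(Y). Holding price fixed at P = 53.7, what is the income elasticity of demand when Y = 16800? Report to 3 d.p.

0.397

At P = 53.7, Y = 16800: Q = 33.225.
Holding P constant, ∂Q/∂Y = 13.2/Y = 0.000785714.
η_Y = (∂Q/∂Y)·(Y/Q) = 0.000785714 × (16800/33.225) = 0.397.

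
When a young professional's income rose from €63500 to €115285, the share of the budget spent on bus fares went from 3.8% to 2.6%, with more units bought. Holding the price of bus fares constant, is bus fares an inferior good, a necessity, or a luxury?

necessity

Quantity rises but the budget share falls as income rises, so 0 < η < 1.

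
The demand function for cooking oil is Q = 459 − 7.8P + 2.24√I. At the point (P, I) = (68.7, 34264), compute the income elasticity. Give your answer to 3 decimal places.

At P = 68.7, I = 34264: Q = 337.776.
Holding P constant, ∂Q/∂I = 2.24/(2√I) = 0.00605061.
η_I = (∂Q/∂I)·(I/Q) = 0.00605061 × (34264/337.776) = 0.614.

0.614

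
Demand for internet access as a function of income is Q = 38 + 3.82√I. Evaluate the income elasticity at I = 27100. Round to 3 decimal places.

At I = 27100: Q = 666.851.
dQ/dI = 3.82/(2√I) = 0.0116024 at this income.
η = (dQ/dI)·(I/Q) = 0.0116024 × (27100/666.851) = 0.472.

0.472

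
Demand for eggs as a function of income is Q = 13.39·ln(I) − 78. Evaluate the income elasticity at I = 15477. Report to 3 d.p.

At I = 15477: Q = 51.175.
dQ/dI = 13.39/I = 0.000865155 at this income.
η = (dQ/dI)·(I/Q) = 0.000865155 × (15477/51.175) = 0.262.

0.262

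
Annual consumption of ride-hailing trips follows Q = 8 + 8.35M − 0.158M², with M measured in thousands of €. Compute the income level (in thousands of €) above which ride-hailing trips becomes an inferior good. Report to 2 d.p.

26.42

dQ/dM = 8.35 − 0.316M.
The good is inferior where dQ/dM < 0. Setting dQ/dM = 0 gives M = 8.35 / 0.316 = 26.42.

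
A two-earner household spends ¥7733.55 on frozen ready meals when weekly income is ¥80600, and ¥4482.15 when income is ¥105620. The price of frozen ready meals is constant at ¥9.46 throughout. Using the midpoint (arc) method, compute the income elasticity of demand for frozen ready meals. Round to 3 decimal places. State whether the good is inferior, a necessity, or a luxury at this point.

-1.981 (inferior good)

With a constant price, Q₁ = 7733.55/9.46 = 817.500 and Q₂ = 4482.15/9.46 = 473.800 (equivalently, work directly with expenditure since P cancels).
Midpoint %ΔQ = (4482.15 − 7733.55)/6107.85 = -0.53233; midpoint %ΔI = (105620 − 80600)/93110 = 0.26871.
η = -0.53233 / 0.26871 = -1.981.
η < 0 ⇒ inferior good.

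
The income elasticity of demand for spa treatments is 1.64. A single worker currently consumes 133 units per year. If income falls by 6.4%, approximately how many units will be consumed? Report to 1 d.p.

119.0

%ΔQ ≈ η × %ΔI = 1.64 × (-6.4%) = -10.496%.
New Q ≈ 133 × (1 − 0.10496) = 119.0.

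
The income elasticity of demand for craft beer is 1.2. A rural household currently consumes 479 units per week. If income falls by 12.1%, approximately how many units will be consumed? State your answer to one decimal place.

409.4

%ΔQ ≈ η × %ΔI = 1.2 × (-12.1%) = -14.52%.
New Q ≈ 479 × (1 − 0.1452) = 409.4.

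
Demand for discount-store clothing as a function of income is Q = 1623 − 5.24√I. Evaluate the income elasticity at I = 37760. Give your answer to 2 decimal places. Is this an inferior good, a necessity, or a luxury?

-0.84 (inferior good)

At I = 37760: Q = 604.767.
dQ/dI = -5.24/(2√I) = -0.013483 at this income.
η = (dQ/dI)·(I/Q) = -0.013483 × (37760/604.767) = -0.84.
Since η < 0, the good is an inferior good.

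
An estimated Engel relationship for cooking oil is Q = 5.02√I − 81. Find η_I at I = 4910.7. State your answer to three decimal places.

At I = 4910.7: Q = 270.783.
dQ/dI = 5.02/(2√I) = 0.0358181 at this income.
η = (dQ/dI)·(I/Q) = 0.0358181 × (4910.7/270.783) = 0.650.

0.650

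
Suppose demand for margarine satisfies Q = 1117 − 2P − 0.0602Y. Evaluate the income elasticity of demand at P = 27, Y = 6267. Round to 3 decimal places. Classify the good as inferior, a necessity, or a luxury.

At P = 27, Y = 6267: Q = 685.727.
Holding P constant, ∂Q/∂Y = −0.0602.
η_Y = (∂Q/∂Y)·(Y/Q) = -0.0602 × (6267/685.727) = -0.550.
Since η < 0, this is an inferior good.

-0.550 (inferior good)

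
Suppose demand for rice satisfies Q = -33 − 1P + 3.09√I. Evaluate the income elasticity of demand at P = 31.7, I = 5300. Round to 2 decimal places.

0.70

At P = 31.7, I = 5300: Q = 160.255.
Holding P constant, ∂Q/∂I = 3.09/(2√I) = 0.0212222.
η_I = (∂Q/∂I)·(I/Q) = 0.0212222 × (5300/160.255) = 0.70.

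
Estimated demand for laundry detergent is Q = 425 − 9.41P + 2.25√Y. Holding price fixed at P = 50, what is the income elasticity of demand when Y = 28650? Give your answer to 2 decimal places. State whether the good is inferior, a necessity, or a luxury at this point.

At P = 50, Y = 28650: Q = 335.342.
Holding P constant, ∂Q/∂Y = 2.25/(2√Y) = 0.00664646.
η_Y = (∂Q/∂Y)·(Y/Q) = 0.00664646 × (28650/335.342) = 0.57.
Since 0 < η < 1, this is a necessity.

0.57 (necessity)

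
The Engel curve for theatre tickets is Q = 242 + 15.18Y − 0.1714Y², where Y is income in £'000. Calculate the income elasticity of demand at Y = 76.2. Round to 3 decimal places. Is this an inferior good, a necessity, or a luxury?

-2.066 (inferior good)

At Y = 76.2: Q = 403.4922.
dQ/dY = 15.18 − 0.3428Y = -10.94136.
η = (dQ/dY)·(Y/Q) = -10.94136 × (76.2/403.4922) = -2.066.
η < 0 ⇒ inferior good.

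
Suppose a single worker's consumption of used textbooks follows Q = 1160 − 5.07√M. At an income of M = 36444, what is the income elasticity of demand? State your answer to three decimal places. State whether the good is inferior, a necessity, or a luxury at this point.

-2.519 (inferior good)

At M = 36444: Q = 192.121.
dQ/dM = -5.07/(2√M) = -0.013279 at this income.
η = (dQ/dM)·(M/Q) = -0.013279 × (36444/192.121) = -2.519.
Since η < 0, the good is an inferior good.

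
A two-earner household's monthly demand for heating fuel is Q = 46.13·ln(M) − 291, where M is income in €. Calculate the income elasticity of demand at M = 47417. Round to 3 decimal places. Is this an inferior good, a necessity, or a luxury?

0.224 (necessity)

At M = 47417: Q = 205.670.
dQ/dM = 46.13/M = 0.000972858 at this income.
η = (dQ/dM)·(M/Q) = 0.000972858 × (47417/205.670) = 0.224.
Since 0 < η < 1, the good is a necessity.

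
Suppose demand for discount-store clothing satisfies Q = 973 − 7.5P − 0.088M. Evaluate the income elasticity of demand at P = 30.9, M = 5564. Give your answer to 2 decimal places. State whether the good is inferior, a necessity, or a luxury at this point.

At P = 30.9, M = 5564: Q = 251.618.
Holding P constant, ∂Q/∂M = −0.088.
η_M = (∂Q/∂M)·(M/Q) = -0.088 × (5564/251.618) = -1.95.
Since η < 0, this is an inferior good.

-1.95 (inferior good)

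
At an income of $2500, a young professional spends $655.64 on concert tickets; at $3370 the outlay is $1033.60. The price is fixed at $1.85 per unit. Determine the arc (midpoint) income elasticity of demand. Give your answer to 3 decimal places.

With a constant price, Q₁ = 655.64/1.85 = 354.400 and Q₂ = 1033.60/1.85 = 558.703 (equivalently, work directly with expenditure since P cancels).
Midpoint %ΔQ = (1033.60 − 655.64)/844.62 = 0.44749; midpoint %ΔI = (3370 − 2500)/2935 = 0.29642.
η = 0.44749 / 0.29642 = 1.510.

1.510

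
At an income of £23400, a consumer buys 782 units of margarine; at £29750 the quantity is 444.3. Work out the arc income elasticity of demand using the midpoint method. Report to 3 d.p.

-2.305

ΔQ = 444.3 − 782 = -337.7; midpoint Q̄ = (782 + 444.3)/2 = 613.15.
ΔI = 29750 − 23400 = 6350; midpoint Ī = (23400 + 29750)/2 = 26575.
η = (ΔQ/Q̄) ÷ (ΔI/Ī) = (-337.7/613.15) ÷ (6350/26575) = -2.305.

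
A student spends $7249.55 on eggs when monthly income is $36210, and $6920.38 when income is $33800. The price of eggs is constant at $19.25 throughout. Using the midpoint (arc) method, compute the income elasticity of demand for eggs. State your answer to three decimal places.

0.675

With a constant price, Q₁ = 7249.55/19.25 = 376.600 and Q₂ = 6920.38/19.25 = 359.500 (equivalently, work directly with expenditure since P cancels).
Midpoint %ΔQ = (6920.38 − 7249.55)/7084.97 = -0.04646; midpoint %ΔI = (33800 − 36210)/35005 = -0.06885.
η = -0.04646 / -0.06885 = 0.675.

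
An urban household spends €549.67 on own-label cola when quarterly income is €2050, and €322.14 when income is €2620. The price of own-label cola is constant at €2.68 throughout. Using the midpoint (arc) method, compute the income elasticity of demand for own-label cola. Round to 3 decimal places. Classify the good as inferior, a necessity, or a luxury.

-2.138 (inferior good)

With a constant price, Q₁ = 549.67/2.68 = 205.101 and Q₂ = 322.14/2.68 = 120.201 (equivalently, work directly with expenditure since P cancels).
Midpoint %ΔQ = (322.14 − 549.67)/435.91 = -0.52197; midpoint %ΔI = (2620 − 2050)/2335 = 0.24411.
η = -0.52197 / 0.24411 = -2.138.
η < 0 ⇒ inferior good.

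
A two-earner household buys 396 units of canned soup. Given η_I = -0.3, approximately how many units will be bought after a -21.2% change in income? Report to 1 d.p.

421.2

%ΔQ ≈ η × %ΔI = -0.3 × (-21.2%) = 6.36%.
New Q ≈ 396 × (1 + 0.0636) = 421.2.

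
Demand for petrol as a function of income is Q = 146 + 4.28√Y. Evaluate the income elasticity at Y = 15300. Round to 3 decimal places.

At Y = 15300: Q = 675.407.
dQ/dY = 4.28/(2√Y) = 0.0173009 at this income.
η = (dQ/dY)·(Y/Q) = 0.0173009 × (15300/675.407) = 0.392.

0.392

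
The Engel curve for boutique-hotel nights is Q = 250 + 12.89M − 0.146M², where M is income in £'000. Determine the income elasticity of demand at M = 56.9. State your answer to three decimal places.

At M = 56.9: Q = 510.7499.
dQ/dM = 12.89 − 0.292M = -3.72480.
η = (dQ/dM)·(M/Q) = -3.72480 × (56.9/510.7499) = -0.415.

-0.415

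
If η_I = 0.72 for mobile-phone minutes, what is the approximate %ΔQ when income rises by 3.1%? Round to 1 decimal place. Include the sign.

2.2%

%ΔQ ≈ η × %ΔI = 0.72 × 3.1% = 2.2%.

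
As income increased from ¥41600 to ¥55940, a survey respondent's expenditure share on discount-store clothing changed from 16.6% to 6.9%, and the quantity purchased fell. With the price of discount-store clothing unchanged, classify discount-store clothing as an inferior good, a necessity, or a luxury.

inferior good

Quantity demanded falls as income rises, so η < 0.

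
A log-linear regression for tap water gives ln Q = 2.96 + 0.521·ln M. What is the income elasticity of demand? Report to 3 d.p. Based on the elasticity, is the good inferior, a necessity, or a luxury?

In a log-linear demand, the coefficient on ln M is the income elasticity.
So η = 0.521.
0 < η < 1 ⇒ necessity.

0.521 (necessity)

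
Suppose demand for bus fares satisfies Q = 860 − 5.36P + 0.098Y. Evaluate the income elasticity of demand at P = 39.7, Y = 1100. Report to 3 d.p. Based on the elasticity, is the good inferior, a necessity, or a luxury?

At P = 39.7, Y = 1100: Q = 755.008.
Holding P constant, ∂Q/∂Y = 0.098.
η_Y = (∂Q/∂Y)·(Y/Q) = 0.098 × (1100/755.008) = 0.143.
Since 0 < η < 1, this is a necessity.

0.143 (necessity)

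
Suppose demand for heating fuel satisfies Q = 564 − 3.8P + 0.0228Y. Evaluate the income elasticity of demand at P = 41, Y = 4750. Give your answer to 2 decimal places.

0.21

At P = 41, Y = 4750: Q = 516.500.
Holding P constant, ∂Q/∂Y = 0.0228.
η_Y = (∂Q/∂Y)·(Y/Q) = 0.0228 × (4750/516.500) = 0.21.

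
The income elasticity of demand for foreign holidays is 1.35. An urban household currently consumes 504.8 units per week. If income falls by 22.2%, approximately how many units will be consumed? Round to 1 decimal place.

353.5

%ΔQ ≈ η × %ΔI = 1.35 × (-22.2%) = -29.97%.
New Q ≈ 504.8 × (1 − 0.2997) = 353.5.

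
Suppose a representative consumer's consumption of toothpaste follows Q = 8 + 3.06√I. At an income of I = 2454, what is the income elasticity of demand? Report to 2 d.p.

At I = 2454: Q = 159.586.
dQ/dI = 3.06/(2√I) = 0.0308855 at this income.
η = (dQ/dI)·(I/Q) = 0.0308855 × (2454/159.586) = 0.47.

0.47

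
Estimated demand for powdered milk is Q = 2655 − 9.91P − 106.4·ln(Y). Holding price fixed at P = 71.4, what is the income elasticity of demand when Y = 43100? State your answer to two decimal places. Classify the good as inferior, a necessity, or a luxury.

At P = 71.4, Y = 43100: Q = 812.002.
Holding P constant, ∂Q/∂Y = -106.4/Y = -0.00246868.
η_Y = (∂Q/∂Y)·(Y/Q) = -0.00246868 × (43100/812.002) = -0.13.
Since η < 0, this is an inferior good.

-0.13 (inferior good)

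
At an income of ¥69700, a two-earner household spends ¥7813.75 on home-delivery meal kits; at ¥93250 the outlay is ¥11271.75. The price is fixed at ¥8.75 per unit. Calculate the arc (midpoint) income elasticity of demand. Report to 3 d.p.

With a constant price, Q₁ = 7813.75/8.75 = 893.000 and Q₂ = 11271.75/8.75 = 1288.200 (equivalently, work directly with expenditure since P cancels).
Midpoint %ΔQ = (11271.75 − 7813.75)/9542.75 = 0.36237; midpoint %ΔI = (93250 − 69700)/81475 = 0.28905.
η = 0.36237 / 0.28905 = 1.254.

1.254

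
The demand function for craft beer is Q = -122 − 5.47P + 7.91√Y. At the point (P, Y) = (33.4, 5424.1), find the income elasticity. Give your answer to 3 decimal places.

At P = 33.4, Y = 5424.1: Q = 277.862.
Holding P constant, ∂Q/∂Y = 7.91/(2√Y) = 0.053701.
η_Y = (∂Q/∂Y)·(Y/Q) = 0.053701 × (5424.1/277.862) = 1.048.

1.048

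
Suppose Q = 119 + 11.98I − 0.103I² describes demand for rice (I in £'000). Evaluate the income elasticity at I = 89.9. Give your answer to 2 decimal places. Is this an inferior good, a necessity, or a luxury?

At I = 89.9: Q = 363.5550.
dQ/dI = 11.98 − 0.206I = -6.53940.
η = (dQ/dI)·(I/Q) = -6.53940 × (89.9/363.5550) = -1.62.
η < 0 ⇒ inferior good.

-1.62 (inferior good)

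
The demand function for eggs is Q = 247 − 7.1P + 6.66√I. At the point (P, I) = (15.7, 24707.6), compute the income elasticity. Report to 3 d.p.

At P = 15.7, I = 24707.6: Q = 1182.392.
Holding P constant, ∂Q/∂I = 6.66/(2√I) = 0.021185.
η_I = (∂Q/∂I)·(I/Q) = 0.021185 × (24707.6/1182.392) = 0.443.

0.443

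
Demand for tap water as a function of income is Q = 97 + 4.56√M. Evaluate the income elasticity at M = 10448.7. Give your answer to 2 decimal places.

0.41

At M = 10448.7: Q = 563.118.
dQ/dM = 4.56/(2√M) = 0.0223051 at this income.
η = (dQ/dM)·(M/Q) = 0.0223051 × (10448.7/563.118) = 0.41.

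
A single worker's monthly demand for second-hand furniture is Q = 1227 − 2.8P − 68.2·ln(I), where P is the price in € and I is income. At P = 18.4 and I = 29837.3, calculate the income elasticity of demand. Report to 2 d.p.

-0.14

At P = 18.4, I = 29837.3: Q = 472.780.
Holding P constant, ∂Q/∂I = -68.2/I = -0.00228573.
η_I = (∂Q/∂I)·(I/Q) = -0.00228573 × (29837.3/472.780) = -0.14.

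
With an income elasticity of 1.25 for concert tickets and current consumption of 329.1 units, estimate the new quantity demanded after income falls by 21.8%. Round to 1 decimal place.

%ΔQ ≈ η × %ΔI = 1.25 × (-21.8%) = -27.25%.
New Q ≈ 329.1 × (1 − 0.2725) = 239.4.

239.4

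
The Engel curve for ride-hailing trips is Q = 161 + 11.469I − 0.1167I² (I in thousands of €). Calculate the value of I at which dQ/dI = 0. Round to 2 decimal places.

dQ/dI = 11.469 − 0.2334I.
The good is inferior where dQ/dI < 0. Setting dQ/dI = 0 gives I = 11.469 / 0.2334 = 49.14.

49.14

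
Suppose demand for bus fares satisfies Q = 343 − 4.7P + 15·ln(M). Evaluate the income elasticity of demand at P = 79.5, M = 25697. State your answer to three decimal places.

0.123

At P = 79.5, M = 25697: Q = 121.662.
Holding P constant, ∂Q/∂M = 15/M = 0.000583726.
η_M = (∂Q/∂M)·(M/Q) = 0.000583726 × (25697/121.662) = 0.123.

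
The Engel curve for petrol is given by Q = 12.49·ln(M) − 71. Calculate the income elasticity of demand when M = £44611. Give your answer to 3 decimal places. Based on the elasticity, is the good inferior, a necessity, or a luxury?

0.199 (necessity)

At M = 44611: Q = 62.715.
dQ/dM = 12.49/M = 0.000279976 at this income.
η = (dQ/dM)·(M/Q) = 0.000279976 × (44611/62.715) = 0.199.
Since 0 < η < 1, the good is a necessity.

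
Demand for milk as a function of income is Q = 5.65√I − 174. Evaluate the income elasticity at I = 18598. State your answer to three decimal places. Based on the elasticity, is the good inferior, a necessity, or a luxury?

At I = 18598: Q = 596.516.
dQ/dI = 5.65/(2√I) = 0.020715 at this income.
η = (dQ/dI)·(I/Q) = 0.020715 × (18598/596.516) = 0.646.
Since 0 < η < 1, the good is a necessity.

0.646 (necessity)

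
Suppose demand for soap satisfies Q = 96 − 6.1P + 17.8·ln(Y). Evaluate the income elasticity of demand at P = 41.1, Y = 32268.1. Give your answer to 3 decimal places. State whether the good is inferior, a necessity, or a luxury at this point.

0.592 (necessity)

At P = 41.1, Y = 32268.1: Q = 30.087.
Holding P constant, ∂Q/∂Y = 17.8/Y = 0.000551628.
η_Y = (∂Q/∂Y)·(Y/Q) = 0.000551628 × (32268.1/30.087) = 0.592.
Since 0 < η < 1, this is a necessity.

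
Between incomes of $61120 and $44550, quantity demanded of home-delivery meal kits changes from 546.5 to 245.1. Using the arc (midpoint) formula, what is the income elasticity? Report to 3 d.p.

2.428

ΔQ = 245.1 − 546.5 = -301.4; midpoint Q̄ = (546.5 + 245.1)/2 = 395.8.
ΔI = 44550 − 61120 = -16570; midpoint Ī = (61120 + 44550)/2 = 52835.
η = (ΔQ/Q̄) ÷ (ΔI/Ī) = (-301.4/395.8) ÷ (-16570/52835) = 2.428.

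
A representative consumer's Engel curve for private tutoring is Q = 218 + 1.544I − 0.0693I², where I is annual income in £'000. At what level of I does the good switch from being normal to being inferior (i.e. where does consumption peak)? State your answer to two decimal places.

dQ/dI = 1.544 − 0.1386I.
The good is inferior where dQ/dI < 0. Setting dQ/dI = 0 gives I = 1.544 / 0.1386 = 11.14.

11.14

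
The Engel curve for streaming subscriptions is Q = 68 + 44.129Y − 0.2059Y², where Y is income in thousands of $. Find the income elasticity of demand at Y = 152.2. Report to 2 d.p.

At Y = 152.2: Q = 2014.7932.
dQ/dY = 44.129 − 0.4118Y = -18.54696.
η = (dQ/dY)·(Y/Q) = -18.54696 × (152.2/2014.7932) = -1.40.

-1.40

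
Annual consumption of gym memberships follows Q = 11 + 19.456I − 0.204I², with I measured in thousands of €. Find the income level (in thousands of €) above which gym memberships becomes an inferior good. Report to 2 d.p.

dQ/dI = 19.456 − 0.408I.
The good is inferior where dQ/dI < 0. Setting dQ/dI = 0 gives I = 19.456 / 0.408 = 47.69.

47.69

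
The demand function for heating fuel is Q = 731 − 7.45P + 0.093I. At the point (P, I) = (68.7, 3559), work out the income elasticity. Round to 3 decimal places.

0.602

At P = 68.7, I = 3559: Q = 550.172.
Holding P constant, ∂Q/∂I = 0.093.
η_I = (∂Q/∂I)·(I/Q) = 0.093 × (3559/550.172) = 0.602.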